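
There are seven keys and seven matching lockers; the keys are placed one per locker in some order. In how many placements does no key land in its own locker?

1854

By inclusion-exclusion, !7 = Σ (-1)^k · 7!/k! for k=0..7
= 7! - 7!/1! + 7!/2! - 7!/3! + 7!/4! - 7!/5! + 7!/6! - 7!/7!
= 5040 - 5040 + 2520 - 840 + 210 - 42 + 7 - 1
= 1854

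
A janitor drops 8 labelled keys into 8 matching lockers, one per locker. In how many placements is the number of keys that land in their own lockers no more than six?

40319

Sum C(8,i)·!(8-i) for i = 0..6:
  i=0: C(8,0)·!8 = 1·14833 = 14833
  i=1: C(8,1)·!7 = 8·1854 = 14832
  i=2: C(8,2)·!6 = 28·265 = 7420
  i=3: C(8,3)·!5 = 56·44 = 2464
  i=4: C(8,4)·!4 = 70·9 = 630
  i=5: C(8,5)·!3 = 56·2 = 112
  i=6: C(8,6)·!2 = 28·1 = 28
Total = 40319.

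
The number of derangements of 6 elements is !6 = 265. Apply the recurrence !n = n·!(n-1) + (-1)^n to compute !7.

1854

!7 = 7·265 - 1 = 1854.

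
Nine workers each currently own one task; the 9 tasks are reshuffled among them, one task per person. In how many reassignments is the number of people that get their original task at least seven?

37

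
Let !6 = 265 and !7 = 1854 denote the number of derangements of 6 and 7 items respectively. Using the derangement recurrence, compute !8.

!8 = (8-1)·(!7 + !6) = 7·(1854 + 265) = 7·2119 = 14833.

14833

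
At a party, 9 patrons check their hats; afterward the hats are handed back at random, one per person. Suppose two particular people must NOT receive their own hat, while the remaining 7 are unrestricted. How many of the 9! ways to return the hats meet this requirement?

287280

Let A_j be the event that the j-th constrained one is fixed. By inclusion-exclusion over the 2 events:
Σ_{j=0}^{2} (-1)^j C(2,j)(9-j)!
= C(2,0)·9! - C(2,1)·8! + C(2,2)·7!
= 362880 - 80640 + 5040
= 287280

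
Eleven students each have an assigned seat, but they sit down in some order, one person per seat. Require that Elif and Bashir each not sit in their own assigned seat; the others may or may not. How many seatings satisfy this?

Let A_j be the event that the j-th constrained one is fixed. By inclusion-exclusion over the 2 events:
Σ_{j=0}^{2} (-1)^j C(2,j)(11-j)!
= C(2,0)·11! - C(2,1)·10! + C(2,2)·9!
= 39916800 - 7257600 + 362880
= 33022080

33022080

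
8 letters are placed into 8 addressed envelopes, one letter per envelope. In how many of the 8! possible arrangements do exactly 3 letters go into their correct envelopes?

Pick the 3 fixed positions: C(8,3) = 56 ways.
The other 5 form a derangement: !5 = 44.
Total: 56 × 44 = 2464.

2464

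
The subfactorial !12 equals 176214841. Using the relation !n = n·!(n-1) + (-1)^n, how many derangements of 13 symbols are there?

!13 = 13·176214841 - 1 = 2290792932.

2290792932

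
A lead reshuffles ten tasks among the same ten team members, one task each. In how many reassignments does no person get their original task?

1334961

The number of derangements of 10 is !10 = Σ_{k=0}^{10} (-1)^k·10!/k!
= 10! - 10!/1! + 10!/2! - 10!/3! + 10!/4! - 10!/5! + 10!/6! - 10!/7! + 10!/8! - 10!/9! + 10!/10!
= 3628800 - 3628800 + 1814400 - 604800 + 151200 - 30240 + 5040 - 720 + 90 - 10 + 1
= 1334961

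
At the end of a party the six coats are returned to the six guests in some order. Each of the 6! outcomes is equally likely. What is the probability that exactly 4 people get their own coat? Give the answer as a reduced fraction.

1/48

Favorable outcomes: C(6,4)·!2 = 15·1 = 15.
Total outcomes: 6! = 720.
Probability = 15/720 = 1/48.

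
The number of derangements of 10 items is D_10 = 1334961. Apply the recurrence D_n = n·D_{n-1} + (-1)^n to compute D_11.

D_11 = 11·1334961 - 1 = 14684570.

14684570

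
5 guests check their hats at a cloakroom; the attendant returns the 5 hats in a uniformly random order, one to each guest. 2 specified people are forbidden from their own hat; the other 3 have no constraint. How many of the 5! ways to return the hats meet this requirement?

Inclusion-exclusion on the 2 forbidden self-matches:
Σ_{j=0}^{2} (-1)^j C(2,j)(5-j)!
= C(2,0)·5! - C(2,1)·4! + C(2,2)·3!
= 120 - 48 + 6
= 78

78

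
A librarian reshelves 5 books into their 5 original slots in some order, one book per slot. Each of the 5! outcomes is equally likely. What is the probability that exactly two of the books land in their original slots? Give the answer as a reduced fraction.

Favorable outcomes: C(5,2)·!3 = 10·2 = 20.
Total outcomes: 5! = 120.
Probability = 20/120 = 1/6.

1/6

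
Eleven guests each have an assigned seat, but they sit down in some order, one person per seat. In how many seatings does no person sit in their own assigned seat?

!11 is the nearest integer to 11!/e.
11! = 39916800, and 39916800/e ≈ 14684570.08, so !11 = 14684570.

14684570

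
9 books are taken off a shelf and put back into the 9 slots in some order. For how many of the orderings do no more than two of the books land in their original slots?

333737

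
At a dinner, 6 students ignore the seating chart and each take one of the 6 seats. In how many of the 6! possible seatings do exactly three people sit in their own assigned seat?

40

Choose which 3 of the 6 are fixed: C(6,3) = 20.
The remaining 3 must be deranged: !3 = 2.
Total: 20 × 2 = 40.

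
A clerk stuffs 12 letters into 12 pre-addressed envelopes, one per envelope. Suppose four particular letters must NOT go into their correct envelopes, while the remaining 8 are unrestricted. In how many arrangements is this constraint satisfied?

339696000

Let A_j be the event that the j-th constrained one is fixed. By inclusion-exclusion over the 4 events:
Σ_{j=0}^{4} (-1)^j C(4,j)(12-j)!
= C(4,0)·12! - C(4,1)·11! + C(4,2)·10! - C(4,3)·9! + C(4,4)·8!
= 479001600 - 159667200 + 21772800 - 1451520 + 40320
= 339696000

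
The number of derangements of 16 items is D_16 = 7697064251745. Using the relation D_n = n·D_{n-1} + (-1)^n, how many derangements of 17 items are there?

D_17 = 17·7697064251745 - 1 = 130850092279664.

130850092279664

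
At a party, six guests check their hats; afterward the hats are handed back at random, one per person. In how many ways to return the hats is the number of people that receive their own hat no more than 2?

Sum C(6,i)·!(6-i) for i = 0..2:
  i=0: C(6,0)·!6 = 1·265 = 265
  i=1: C(6,1)·!5 = 6·44 = 264
  i=2: C(6,2)·!4 = 15·9 = 135
Total = 664.

664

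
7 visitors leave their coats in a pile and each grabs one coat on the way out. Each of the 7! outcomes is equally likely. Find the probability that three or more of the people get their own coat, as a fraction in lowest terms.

407/5040

Favorable outcomes: Σ_{i≥3} C(7,i)·!(7-i) = 35·9 + 35·2 + 21·1 + 7·0 + 1·1 = 407.
Total outcomes: 7! = 5040.
Probability = 407/5040 = 407/5040.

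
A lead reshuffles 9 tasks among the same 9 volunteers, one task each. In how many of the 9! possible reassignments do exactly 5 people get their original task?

Pick the 5 fixed positions: C(9,5) = 126 ways.
The remaining 4 must be deranged: !4 = 9.
Total: 126 × 9 = 1134.

1134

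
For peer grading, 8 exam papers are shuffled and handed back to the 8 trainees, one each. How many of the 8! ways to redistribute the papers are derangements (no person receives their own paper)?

14833

Recurrence: !8 = 7·(!7 + !6).
!8 = 7·(1854 + 265) = 7·2119 = 14833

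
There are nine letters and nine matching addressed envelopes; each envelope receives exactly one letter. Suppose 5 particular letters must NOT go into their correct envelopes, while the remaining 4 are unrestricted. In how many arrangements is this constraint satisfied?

Inclusion-exclusion on the 5 forbidden self-matches:
Σ_{j=0}^{5} (-1)^j C(5,j)(9-j)!
= C(5,0)·9! - C(5,1)·8! + C(5,2)·7! - C(5,3)·6! + C(5,4)·5! - C(5,5)·4!
= 362880 - 201600 + 50400 - 7200 + 600 - 24
= 205056

205056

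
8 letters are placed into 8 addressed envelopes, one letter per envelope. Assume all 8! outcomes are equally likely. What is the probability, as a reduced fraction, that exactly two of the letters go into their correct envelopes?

53/288

Favorable outcomes: C(8,2)·!6 = 28·265 = 7420.
Total outcomes: 8! = 40320.
Probability = 7420/40320 = 53/288.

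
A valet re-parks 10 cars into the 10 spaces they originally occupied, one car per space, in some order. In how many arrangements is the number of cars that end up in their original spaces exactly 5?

Pick the 5 fixed positions: C(10,5) = 252 ways.
The other 5 form a derangement: !5 = 44.
Total: 252 × 44 = 11088.

11088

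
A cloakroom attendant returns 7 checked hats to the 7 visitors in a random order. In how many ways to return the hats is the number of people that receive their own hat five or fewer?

5039

Sum C(7,i)·!(7-i) for i = 0..5:
  i=0: C(7,0)·!7 = 1·1854 = 1854
  i=1: C(7,1)·!6 = 7·265 = 1855
  i=2: C(7,2)·!5 = 21·44 = 924
  i=3: C(7,3)·!4 = 35·9 = 315
  i=4: C(7,4)·!3 = 35·2 = 70
  i=5: C(7,5)·!2 = 21·1 = 21
Total = 5039.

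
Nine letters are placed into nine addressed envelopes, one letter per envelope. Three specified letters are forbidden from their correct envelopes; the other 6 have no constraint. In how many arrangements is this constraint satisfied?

Let A_j be the event that the j-th constrained one is fixed. By inclusion-exclusion over the 3 events:
Σ_{j=0}^{3} (-1)^j C(3,j)(9-j)!
= C(3,0)·9! - C(3,1)·8! + C(3,2)·7! - C(3,3)·6!
= 362880 - 120960 + 15120 - 720
= 256320

256320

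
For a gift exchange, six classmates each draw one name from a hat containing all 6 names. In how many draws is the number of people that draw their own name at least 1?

455

# with exactly i fixed is C(6,i)·!(6-i); sum over i=1..6:
  i=1: C(6,1)·!5 = 6·44 = 264
  i=2: C(6,2)·!4 = 15·9 = 135
  i=3: C(6,3)·!3 = 20·2 = 40
  i=4: C(6,4)·!2 = 15·1 = 15
  i=5: C(6,5)·!1 = 6·0 = 0
  i=6: C(6,6)·!0 = 1·1 = 1
Total = 455.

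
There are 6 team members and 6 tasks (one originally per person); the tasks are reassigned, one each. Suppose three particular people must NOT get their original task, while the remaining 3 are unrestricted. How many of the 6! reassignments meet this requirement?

426

Inclusion-exclusion on the 3 forbidden self-matches:
Σ_{j=0}^{3} (-1)^j C(3,j)(6-j)!
= C(3,0)·6! - C(3,1)·5! + C(3,2)·4! - C(3,3)·3!
= 720 - 360 + 72 - 6
= 426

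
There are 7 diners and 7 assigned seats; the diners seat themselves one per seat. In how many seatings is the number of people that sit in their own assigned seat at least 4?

92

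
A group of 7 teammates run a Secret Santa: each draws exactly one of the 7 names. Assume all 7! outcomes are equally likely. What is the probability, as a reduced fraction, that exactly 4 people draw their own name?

1/72

Favorable outcomes: C(7,4)·!3 = 35·2 = 70.
Total outcomes: 7! = 5040.
Probability = 70/5040 = 1/72.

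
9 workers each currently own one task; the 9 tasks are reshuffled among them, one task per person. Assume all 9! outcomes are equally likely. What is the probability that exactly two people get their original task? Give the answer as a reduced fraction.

103/560

Favorable outcomes: C(9,2)·!7 = 36·1854 = 66744.
Total outcomes: 9! = 362880.
Probability = 66744/362880 = 103/560.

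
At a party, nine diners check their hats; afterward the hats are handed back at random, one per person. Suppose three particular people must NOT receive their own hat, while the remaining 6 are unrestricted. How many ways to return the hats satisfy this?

Let A_j be the event that the j-th constrained one is fixed. By inclusion-exclusion over the 3 events:
Σ_{j=0}^{3} (-1)^j C(3,j)(9-j)!
= C(3,0)·9! - C(3,1)·8! + C(3,2)·7! - C(3,3)·6!
= 362880 - 120960 + 15120 - 720
= 256320

256320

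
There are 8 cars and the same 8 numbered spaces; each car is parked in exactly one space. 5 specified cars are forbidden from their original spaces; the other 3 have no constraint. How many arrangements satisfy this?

21234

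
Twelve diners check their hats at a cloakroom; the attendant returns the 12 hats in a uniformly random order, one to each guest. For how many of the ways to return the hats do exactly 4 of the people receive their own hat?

7342335

Pick the 4 fixed positions: C(12,4) = 495 ways.
The other 8 form a derangement: !8 = 14833.
Total: 495 × 14833 = 7342335.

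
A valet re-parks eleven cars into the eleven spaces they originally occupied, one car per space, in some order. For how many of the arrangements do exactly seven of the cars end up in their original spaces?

Choose which 7 of the 11 are fixed: C(11,7) = 330.
The remaining 4 must be deranged: !4 = 9.
Total: 330 × 9 = 2970.

2970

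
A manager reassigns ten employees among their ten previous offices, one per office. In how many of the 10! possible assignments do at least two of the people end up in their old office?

958879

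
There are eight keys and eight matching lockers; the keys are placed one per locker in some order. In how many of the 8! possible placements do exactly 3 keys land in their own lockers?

2464

Choose which 3 of the 8 are fixed: C(8,3) = 56.
The other 5 form a derangement: !5 = 44.
Total: 56 × 44 = 2464.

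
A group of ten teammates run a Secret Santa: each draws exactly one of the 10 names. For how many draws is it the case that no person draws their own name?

The number of derangements of 10 is !10 = Σ_{k=0}^{10} (-1)^k·10!/k!
= 10! - 10!/1! + 10!/2! - 10!/3! + 10!/4! - 10!/5! + 10!/6! - 10!/7! + 10!/8! - 10!/9! + 10!/10!
= 3628800 - 3628800 + 1814400 - 604800 + 151200 - 30240 + 5040 - 720 + 90 - 10 + 1
= 1334961

1334961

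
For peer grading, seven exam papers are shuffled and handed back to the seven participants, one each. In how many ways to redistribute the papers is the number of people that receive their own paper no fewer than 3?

407

Sum C(7,i)·!(7-i) for i = 3..7:
  i=3: C(7,3)·!4 = 35·9 = 315
  i=4: C(7,4)·!3 = 35·2 = 70
  i=5: C(7,5)·!2 = 21·1 = 21
  i=6: C(7,6)·!1 = 7·0 = 0
  i=7: C(7,7)·!0 = 1·1 = 1
Total = 407.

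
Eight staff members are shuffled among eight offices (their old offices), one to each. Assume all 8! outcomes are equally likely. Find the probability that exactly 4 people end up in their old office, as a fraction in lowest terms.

1/64

Favorable outcomes: C(8,4)·!4 = 70·9 = 630.
Total outcomes: 8! = 40320.
Probability = 630/40320 = 1/64.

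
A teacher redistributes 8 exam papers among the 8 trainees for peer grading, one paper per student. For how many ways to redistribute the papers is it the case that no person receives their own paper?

Use !n = n·!(n-1) + (-1)^n.
!8 = 8·1854 + 1 = 14833

14833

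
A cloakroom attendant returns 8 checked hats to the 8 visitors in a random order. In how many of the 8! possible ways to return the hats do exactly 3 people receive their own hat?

Pick the 3 fixed positions: C(8,3) = 56 ways.
The remaining 5 must be deranged: !5 = 44.
Total: 56 × 44 = 2464.

2464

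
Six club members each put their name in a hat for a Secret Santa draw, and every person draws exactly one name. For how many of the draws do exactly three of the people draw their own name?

40

Pick the 3 fixed positions: C(6,3) = 20 ways.
The remaining 3 must be deranged: !3 = 2.
Total: 20 × 2 = 40.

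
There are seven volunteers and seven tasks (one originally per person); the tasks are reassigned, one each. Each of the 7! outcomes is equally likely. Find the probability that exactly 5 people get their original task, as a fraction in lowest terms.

1/240

Favorable outcomes: C(7,5)·!2 = 21·1 = 21.
Total outcomes: 7! = 5040.
Probability = 21/5040 = 1/240.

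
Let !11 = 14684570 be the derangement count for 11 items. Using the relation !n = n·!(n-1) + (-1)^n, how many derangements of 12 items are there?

176214841

!12 = 12·14684570 + 1 = 176214841.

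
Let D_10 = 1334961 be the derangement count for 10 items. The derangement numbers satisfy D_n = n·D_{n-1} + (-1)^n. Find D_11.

D_11 = 11·1334961 - 1 = 14684570.

14684570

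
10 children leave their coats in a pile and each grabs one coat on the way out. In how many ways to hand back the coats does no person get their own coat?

1334961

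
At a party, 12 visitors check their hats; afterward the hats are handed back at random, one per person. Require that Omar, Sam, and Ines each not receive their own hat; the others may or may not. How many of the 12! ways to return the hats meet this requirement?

369774720

Inclusion-exclusion on the 3 forbidden self-matches:
Σ_{j=0}^{3} (-1)^j C(3,j)(12-j)!
= C(3,0)·12! - C(3,1)·11! + C(3,2)·10! - C(3,3)·9!
= 479001600 - 119750400 + 10886400 - 362880
= 369774720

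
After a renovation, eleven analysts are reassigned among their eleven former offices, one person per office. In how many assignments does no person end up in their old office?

14684570

Recurrence: !11 = 10·(!10 + !9).
!11 = 10·(1334961 + 133496) = 10·1468457 = 14684570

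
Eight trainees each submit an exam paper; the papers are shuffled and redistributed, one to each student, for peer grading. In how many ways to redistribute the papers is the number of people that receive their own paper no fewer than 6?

29

Sum C(8,i)·!(8-i) for i = 6..8:
  i=6: C(8,6)·!2 = 28·1 = 28
  i=7: C(8,7)·!1 = 8·0 = 0
  i=8: C(8,8)·!0 = 1·1 = 1
Total = 29.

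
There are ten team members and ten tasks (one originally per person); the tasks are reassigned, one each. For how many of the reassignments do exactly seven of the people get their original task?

240

Choose which 7 of the 10 are fixed: C(10,7) = 120.
The other 3 form a derangement: !3 = 2.
Total: 120 × 2 = 240.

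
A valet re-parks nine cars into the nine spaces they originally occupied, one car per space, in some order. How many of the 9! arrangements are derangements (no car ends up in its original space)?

By inclusion-exclusion, !9 = Σ (-1)^k · 9!/k! for k=0..9
= 9! - 9!/1! + 9!/2! - 9!/3! + 9!/4! - 9!/5! + 9!/6! - 9!/7! + 9!/8! - 9!/9!
= 362880 - 362880 + 181440 - 60480 + 15120 - 3024 + 504 - 72 + 9 - 1
= 133496

133496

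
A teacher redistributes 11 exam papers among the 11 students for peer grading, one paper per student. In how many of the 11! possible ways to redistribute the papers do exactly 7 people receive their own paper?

Choose which 7 of the 11 are fixed: C(11,7) = 330.
The other 4 form a derangement: !4 = 9.
Total: 330 × 9 = 2970.

2970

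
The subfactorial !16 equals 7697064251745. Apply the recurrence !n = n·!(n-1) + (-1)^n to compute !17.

130850092279664

!17 = 17·7697064251745 - 1 = 130850092279664.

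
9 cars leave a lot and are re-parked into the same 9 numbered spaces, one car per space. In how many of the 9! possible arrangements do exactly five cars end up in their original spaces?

Choose which 5 of the 9 are fixed: C(9,5) = 126.
The remaining 4 must be deranged: !4 = 9.
Total: 126 × 9 = 1134.

1134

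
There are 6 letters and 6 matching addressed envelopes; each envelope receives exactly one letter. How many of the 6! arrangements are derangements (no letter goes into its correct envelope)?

265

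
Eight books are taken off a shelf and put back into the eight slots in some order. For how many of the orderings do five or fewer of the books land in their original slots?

Sum C(8,i)·!(8-i) for i = 0..5:
  i=0: C(8,0)·!8 = 1·14833 = 14833
  i=1: C(8,1)·!7 = 8·1854 = 14832
  i=2: C(8,2)·!6 = 28·265 = 7420
  i=3: C(8,3)·!5 = 56·44 = 2464
  i=4: C(8,4)·!4 = 70·9 = 630
  i=5: C(8,5)·!3 = 56·2 = 112
Total = 40291.

40291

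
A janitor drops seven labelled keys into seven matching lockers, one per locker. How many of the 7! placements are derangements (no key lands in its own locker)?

1854

The number of derangements of 7 is !7 = Σ_{k=0}^{7} (-1)^k·7!/k!
= 7! - 7!/1! + 7!/2! - 7!/3! + 7!/4! - 7!/5! + 7!/6! - 7!/7!
= 5040 - 5040 + 2520 - 840 + 210 - 42 + 7 - 1
= 1854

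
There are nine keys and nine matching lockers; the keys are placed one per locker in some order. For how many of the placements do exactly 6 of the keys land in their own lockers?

168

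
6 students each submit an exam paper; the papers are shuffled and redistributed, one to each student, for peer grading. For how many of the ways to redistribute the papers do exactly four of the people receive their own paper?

15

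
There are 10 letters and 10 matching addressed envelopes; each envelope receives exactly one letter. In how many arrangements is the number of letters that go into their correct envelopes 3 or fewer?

3559886

Sum C(10,i)·!(10-i) for i = 0..3:
  i=0: C(10,0)·!10 = 1·1334961 = 1334961
  i=1: C(10,1)·!9 = 10·133496 = 1334960
  i=2: C(10,2)·!8 = 45·14833 = 667485
  i=3: C(10,3)·!7 = 120·1854 = 222480
Total = 3559886.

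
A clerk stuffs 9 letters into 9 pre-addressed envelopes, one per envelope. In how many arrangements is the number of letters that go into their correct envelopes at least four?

6883

Sum C(9,i)·!(9-i) for i = 4..9:
  i=4: C(9,4)·!5 = 126·44 = 5544
  i=5: C(9,5)·!4 = 126·9 = 1134
  i=6: C(9,6)·!3 = 84·2 = 168
  i=7: C(9,7)·!2 = 36·1 = 36
  i=8: C(9,8)·!1 = 9·0 = 0
  i=9: C(9,9)·!0 = 1·1 = 1
Total = 6883.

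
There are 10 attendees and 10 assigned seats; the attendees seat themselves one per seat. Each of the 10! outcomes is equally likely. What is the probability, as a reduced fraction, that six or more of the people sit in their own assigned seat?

17/28350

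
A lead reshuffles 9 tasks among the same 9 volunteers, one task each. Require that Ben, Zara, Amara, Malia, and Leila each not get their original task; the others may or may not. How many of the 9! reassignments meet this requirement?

Inclusion-exclusion on the 5 forbidden self-matches:
Σ_{j=0}^{5} (-1)^j C(5,j)(9-j)!
= C(5,0)·9! - C(5,1)·8! + C(5,2)·7! - C(5,3)·6! + C(5,4)·5! - C(5,5)·4!
= 362880 - 201600 + 50400 - 7200 + 600 - 24
= 205056

205056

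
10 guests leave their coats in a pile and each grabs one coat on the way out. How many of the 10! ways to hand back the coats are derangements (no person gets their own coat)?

1334961

!10 is the nearest integer to 10!/e.
10! = 3628800, and 3628800/e ≈ 1334960.92, so !10 = 1334961.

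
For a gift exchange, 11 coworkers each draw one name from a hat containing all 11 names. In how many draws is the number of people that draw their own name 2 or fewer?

Sum C(11,i)·!(11-i) for i = 0..2:
  i=0: C(11,0)·!11 = 1·14684570 = 14684570
  i=1: C(11,1)·!10 = 11·1334961 = 14684571
  i=2: C(11,2)·!9 = 55·133496 = 7342280
Total = 36711421.

36711421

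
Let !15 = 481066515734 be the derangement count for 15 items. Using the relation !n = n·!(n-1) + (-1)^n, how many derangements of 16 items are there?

7697064251745

!16 = 16·481066515734 + 1 = 7697064251745.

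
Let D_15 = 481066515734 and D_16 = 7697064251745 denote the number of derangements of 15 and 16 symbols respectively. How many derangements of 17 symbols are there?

D_17 = (17-1)·(D_16 + D_15) = 16·(7697064251745 + 481066515734) = 16·8178130767479 = 130850092279664.

130850092279664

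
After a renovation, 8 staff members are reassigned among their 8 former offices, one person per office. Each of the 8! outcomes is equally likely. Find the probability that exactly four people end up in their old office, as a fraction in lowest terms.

1/64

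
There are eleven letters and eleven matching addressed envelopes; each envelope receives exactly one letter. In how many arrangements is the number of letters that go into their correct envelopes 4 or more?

757934

# with exactly i fixed is C(11,i)·!(11-i); sum over i=4..11:
  i=4: C(11,4)·!7 = 330·1854 = 611820
  i=5: C(11,5)·!6 = 462·265 = 122430
  i=6: C(11,6)·!5 = 462·44 = 20328
  i=7: C(11,7)·!4 = 330·9 = 2970
  i=8: C(11,8)·!3 = 165·2 = 330
  i=9: C(11,9)·!2 = 55·1 = 55
  i=10: C(11,10)·!1 = 11·0 = 0
  i=11: C(11,11)·!0 = 1·1 = 1
Total = 757934.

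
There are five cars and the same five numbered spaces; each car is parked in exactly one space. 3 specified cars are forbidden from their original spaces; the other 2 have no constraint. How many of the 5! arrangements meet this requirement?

Inclusion-exclusion on the 3 forbidden self-matches:
Σ_{j=0}^{3} (-1)^j C(3,j)(5-j)!
= C(3,0)·5! - C(3,1)·4! + C(3,2)·3! - C(3,3)·2!
= 120 - 72 + 18 - 2
= 64

64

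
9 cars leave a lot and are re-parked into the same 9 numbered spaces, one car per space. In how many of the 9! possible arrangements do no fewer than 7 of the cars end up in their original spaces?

37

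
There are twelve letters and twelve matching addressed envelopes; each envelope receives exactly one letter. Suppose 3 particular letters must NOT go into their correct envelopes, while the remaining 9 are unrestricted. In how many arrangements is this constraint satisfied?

369774720

Let A_j be the event that the j-th constrained one is fixed. By inclusion-exclusion over the 3 events:
Σ_{j=0}^{3} (-1)^j C(3,j)(12-j)!
= C(3,0)·12! - C(3,1)·11! + C(3,2)·10! - C(3,3)·9!
= 479001600 - 119750400 + 10886400 - 362880
= 369774720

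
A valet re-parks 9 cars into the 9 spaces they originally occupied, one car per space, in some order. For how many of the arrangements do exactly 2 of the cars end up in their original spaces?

Choose which 2 of the 9 are fixed: C(9,2) = 36.
The remaining 7 must be deranged: !7 = 1854.
Total: 36 × 1854 = 66744.

66744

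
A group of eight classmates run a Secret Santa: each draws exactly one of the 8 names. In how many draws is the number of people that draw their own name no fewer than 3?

Sum C(8,i)·!(8-i) for i = 3..8:
  i=3: C(8,3)·!5 = 56·44 = 2464
  i=4: C(8,4)·!4 = 70·9 = 630
  i=5: C(8,5)·!3 = 56·2 = 112
  i=6: C(8,6)·!2 = 28·1 = 28
  i=7: C(8,7)·!1 = 8·0 = 0
  i=8: C(8,8)·!0 = 1·1 = 1
Total = 3235.

3235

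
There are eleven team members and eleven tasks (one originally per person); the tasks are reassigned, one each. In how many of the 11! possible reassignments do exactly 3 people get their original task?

Pick the 3 fixed positions: C(11,3) = 165 ways.
The other 8 form a derangement: !8 = 14833.
Total: 165 × 14833 = 2447445.

2447445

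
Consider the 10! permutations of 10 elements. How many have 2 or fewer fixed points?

# with exactly i fixed is C(10,i)·!(10-i); sum over i=0..2:
  i=0: C(10,0)·!10 = 1·1334961 = 1334961
  i=1: C(10,1)·!9 = 10·133496 = 1334960
  i=2: C(10,2)·!8 = 45·14833 = 667485
Total = 3337406.

3337406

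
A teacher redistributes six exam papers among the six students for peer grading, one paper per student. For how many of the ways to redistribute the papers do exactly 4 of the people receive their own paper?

15

Pick the 4 fixed positions: C(6,4) = 15 ways.
The remaining 2 must be deranged: !2 = 1.
Total: 15 × 1 = 15.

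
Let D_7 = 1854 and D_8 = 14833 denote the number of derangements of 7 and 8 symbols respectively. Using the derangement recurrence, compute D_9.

D_9 = (9-1)·(D_8 + D_7) = 8·(14833 + 1854) = 8·16687 = 133496.

133496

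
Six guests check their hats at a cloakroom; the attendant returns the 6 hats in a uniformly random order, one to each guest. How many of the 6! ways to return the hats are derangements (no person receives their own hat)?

The subfactorial !6 = [6!/e] (nearest integer).
6! = 720, and 720/e ≈ 264.87, so !6 = 265.

265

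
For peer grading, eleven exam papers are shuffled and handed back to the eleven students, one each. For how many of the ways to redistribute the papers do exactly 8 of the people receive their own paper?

330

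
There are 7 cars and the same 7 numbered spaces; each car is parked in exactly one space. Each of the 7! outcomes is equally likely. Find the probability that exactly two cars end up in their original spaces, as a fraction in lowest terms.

11/60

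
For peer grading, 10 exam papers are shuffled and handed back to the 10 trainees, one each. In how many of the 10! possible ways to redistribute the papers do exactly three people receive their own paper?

Pick the 3 fixed positions: C(10,3) = 120 ways.
The other 7 form a derangement: !7 = 1854.
Total: 120 × 1854 = 222480.

222480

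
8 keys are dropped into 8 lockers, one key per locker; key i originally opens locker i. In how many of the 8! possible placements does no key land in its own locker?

The subfactorial !8 = [8!/e] (nearest integer).
8! = 40320, and 40320/e ≈ 14832.90, so !8 = 14833.

14833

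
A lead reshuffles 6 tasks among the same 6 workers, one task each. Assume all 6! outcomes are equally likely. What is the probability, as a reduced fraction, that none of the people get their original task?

Favorable outcomes: !6 = 265.
Total outcomes: 6! = 720.
Probability = 265/720 = 53/144.

53/144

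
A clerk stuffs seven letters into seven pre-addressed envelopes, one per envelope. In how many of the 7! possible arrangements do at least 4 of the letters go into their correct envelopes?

Sum C(7,i)·!(7-i) for i = 4..7:
  i=4: C(7,4)·!3 = 35·2 = 70
  i=5: C(7,5)·!2 = 21·1 = 21
  i=6: C(7,6)·!1 = 7·0 = 0
  i=7: C(7,7)·!0 = 1·1 = 1
Total = 92.

92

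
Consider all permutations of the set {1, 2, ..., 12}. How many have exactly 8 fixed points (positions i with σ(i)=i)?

4455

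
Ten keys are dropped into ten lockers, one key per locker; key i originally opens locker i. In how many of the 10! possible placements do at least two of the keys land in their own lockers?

Sum C(10,i)·!(10-i) for i = 2..10:
  i=2: C(10,2)·!8 = 45·14833 = 667485
  i=3: C(10,3)·!7 = 120·1854 = 222480
  i=4: C(10,4)·!6 = 210·265 = 55650
  i=5: C(10,5)·!5 = 252·44 = 11088
  i=6: C(10,6)·!4 = 210·9 = 1890
  i=7: C(10,7)·!3 = 120·2 = 240
  i=8: C(10,8)·!2 = 45·1 = 45
  i=9: C(10,9)·!1 = 10·0 = 0
  i=10: C(10,10)·!0 = 1·1 = 1
Total = 958879.

958879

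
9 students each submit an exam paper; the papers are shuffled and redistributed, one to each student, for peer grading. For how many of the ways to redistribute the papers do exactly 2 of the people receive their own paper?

Choose which 2 of the 9 are fixed: C(9,2) = 36.
The remaining 7 must be deranged: !7 = 1854.
Total: 36 × 1854 = 66744.

66744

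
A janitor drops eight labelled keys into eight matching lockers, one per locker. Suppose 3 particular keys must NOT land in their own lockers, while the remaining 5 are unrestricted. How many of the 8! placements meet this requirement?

27240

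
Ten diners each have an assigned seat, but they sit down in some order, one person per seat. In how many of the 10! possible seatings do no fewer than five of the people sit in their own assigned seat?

# with exactly i fixed is C(10,i)·!(10-i); sum over i=5..10:
  i=5: C(10,5)·!5 = 252·44 = 11088
  i=6: C(10,6)·!4 = 210·9 = 1890
  i=7: C(10,7)·!3 = 120·2 = 240
  i=8: C(10,8)·!2 = 45·1 = 45
  i=9: C(10,9)·!1 = 10·0 = 0
  i=10: C(10,10)·!0 = 1·1 = 1
Total = 13264.

13264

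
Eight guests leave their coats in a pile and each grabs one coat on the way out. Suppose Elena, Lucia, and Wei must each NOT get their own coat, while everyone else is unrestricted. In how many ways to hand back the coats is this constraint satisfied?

27240

Inclusion-exclusion on the 3 forbidden self-matches:
Σ_{j=0}^{3} (-1)^j C(3,j)(8-j)!
= C(3,0)·8! - C(3,1)·7! + C(3,2)·6! - C(3,3)·5!
= 40320 - 15120 + 2160 - 120
= 27240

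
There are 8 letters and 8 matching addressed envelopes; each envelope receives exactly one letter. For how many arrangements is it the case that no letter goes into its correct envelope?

14833

Recurrence: !8 = 8·!7 + (-1)^8.
!8 = 8·1854 + 1 = 14833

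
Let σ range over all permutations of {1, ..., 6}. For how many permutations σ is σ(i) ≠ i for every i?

265

The subfactorial !6 = [6!/e] (nearest integer).
6! = 720, and 720/e ≈ 264.87, so !6 = 265.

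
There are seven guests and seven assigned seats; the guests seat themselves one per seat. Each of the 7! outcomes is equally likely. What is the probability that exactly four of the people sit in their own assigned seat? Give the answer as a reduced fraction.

1/72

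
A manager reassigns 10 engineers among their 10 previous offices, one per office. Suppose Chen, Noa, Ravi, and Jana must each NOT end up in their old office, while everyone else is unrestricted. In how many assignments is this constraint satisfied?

2399760

Inclusion-exclusion on the 4 forbidden self-matches:
Σ_{j=0}^{4} (-1)^j C(4,j)(10-j)!
= C(4,0)·10! - C(4,1)·9! + C(4,2)·8! - C(4,3)·7! + C(4,4)·6!
= 3628800 - 1451520 + 241920 - 20160 + 720
= 2399760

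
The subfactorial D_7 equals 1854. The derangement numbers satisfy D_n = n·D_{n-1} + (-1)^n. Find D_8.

14833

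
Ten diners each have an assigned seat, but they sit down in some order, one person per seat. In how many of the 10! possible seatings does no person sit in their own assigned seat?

1334961

By inclusion-exclusion, !10 = Σ (-1)^k · 10!/k! for k=0..10
= 10! - 10!/1! + 10!/2! - 10!/3! + 10!/4! - 10!/5! + 10!/6! - 10!/7! + 10!/8! - 10!/9! + 10!/10!
= 3628800 - 3628800 + 1814400 - 604800 + 151200 - 30240 + 5040 - 720 + 90 - 10 + 1
= 1334961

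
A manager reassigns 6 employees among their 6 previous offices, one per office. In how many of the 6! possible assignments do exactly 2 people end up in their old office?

Pick the 2 fixed positions: C(6,2) = 15 ways.
The remaining 4 must be deranged: !4 = 9.
Total: 15 × 9 = 135.

135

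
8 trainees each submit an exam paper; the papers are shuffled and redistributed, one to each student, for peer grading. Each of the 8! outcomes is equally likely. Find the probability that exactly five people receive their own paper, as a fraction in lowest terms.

1/360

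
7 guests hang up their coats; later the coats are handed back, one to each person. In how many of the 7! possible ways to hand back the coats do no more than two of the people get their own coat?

4633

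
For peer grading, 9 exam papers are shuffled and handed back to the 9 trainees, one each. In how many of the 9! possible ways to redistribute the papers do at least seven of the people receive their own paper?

Sum C(9,i)·!(9-i) for i = 7..9:
  i=7: C(9,7)·!2 = 36·1 = 36
  i=8: C(9,8)·!1 = 9·0 = 0
  i=9: C(9,9)·!0 = 1·1 = 1
Total = 37.

37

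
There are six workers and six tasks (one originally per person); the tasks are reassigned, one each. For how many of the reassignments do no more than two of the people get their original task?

664

# with exactly i fixed is C(6,i)·!(6-i); sum over i=0..2:
  i=0: C(6,0)·!6 = 1·265 = 265
  i=1: C(6,1)·!5 = 6·44 = 264
  i=2: C(6,2)·!4 = 15·9 = 135
Total = 664.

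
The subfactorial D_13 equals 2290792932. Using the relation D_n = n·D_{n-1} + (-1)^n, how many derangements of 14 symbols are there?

32071101049

D_14 = 14·2290792932 + 1 = 32071101049.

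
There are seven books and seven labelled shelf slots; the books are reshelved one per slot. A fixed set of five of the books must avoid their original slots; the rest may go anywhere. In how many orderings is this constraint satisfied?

2428

Inclusion-exclusion on the 5 forbidden self-matches:
Σ_{j=0}^{5} (-1)^j C(5,j)(7-j)!
= C(5,0)·7! - C(5,1)·6! + C(5,2)·5! - C(5,3)·4! + C(5,4)·3! - C(5,5)·2!
= 5040 - 3600 + 1200 - 240 + 30 - 2
= 2428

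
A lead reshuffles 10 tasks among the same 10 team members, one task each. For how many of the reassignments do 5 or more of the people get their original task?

# with exactly i fixed is C(10,i)·!(10-i); sum over i=5..10:
  i=5: C(10,5)·!5 = 252·44 = 11088
  i=6: C(10,6)·!4 = 210·9 = 1890
  i=7: C(10,7)·!3 = 120·2 = 240
  i=8: C(10,8)·!2 = 45·1 = 45
  i=9: C(10,9)·!1 = 10·0 = 0
  i=10: C(10,10)·!0 = 1·1 = 1
Total = 13264.

13264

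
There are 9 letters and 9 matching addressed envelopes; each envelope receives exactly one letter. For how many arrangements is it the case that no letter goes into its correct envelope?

133496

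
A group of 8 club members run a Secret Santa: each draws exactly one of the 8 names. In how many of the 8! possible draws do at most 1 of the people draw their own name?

29665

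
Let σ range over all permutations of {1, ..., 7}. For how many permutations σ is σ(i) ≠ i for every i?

1854

Recurrence: !7 = 6·(!6 + !5).
!7 = 6·(265 + 44) = 6·309 = 1854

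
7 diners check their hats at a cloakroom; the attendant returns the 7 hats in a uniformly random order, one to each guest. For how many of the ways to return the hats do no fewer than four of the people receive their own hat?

92

# with exactly i fixed is C(7,i)·!(7-i); sum over i=4..7:
  i=4: C(7,4)·!3 = 35·2 = 70
  i=5: C(7,5)·!2 = 21·1 = 21
  i=6: C(7,6)·!1 = 7·0 = 0
  i=7: C(7,7)·!0 = 1·1 = 1
Total = 92.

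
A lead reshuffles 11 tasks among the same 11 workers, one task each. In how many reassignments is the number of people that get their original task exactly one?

Pick the single fixed position: C(11,1) = 11 ways.
The remaining 10 must be deranged: !10 = 1334961.
Total: 11 × 1334961 = 14684571.

14684571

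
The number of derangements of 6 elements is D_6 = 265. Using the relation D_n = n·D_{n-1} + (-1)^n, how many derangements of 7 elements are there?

1854

D_7 = 7·265 - 1 = 1854.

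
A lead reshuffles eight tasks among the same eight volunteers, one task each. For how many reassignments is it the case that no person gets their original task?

14833

The subfactorial !8 = [8!/e] (nearest integer).
8! = 40320, and 40320/e ≈ 14832.90, so !8 = 14833.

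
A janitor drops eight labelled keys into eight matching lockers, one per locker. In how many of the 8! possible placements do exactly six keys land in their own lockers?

Pick the 6 fixed positions: C(8,6) = 28 ways.
The other 2 form a derangement: !2 = 1.
Total: 28 × 1 = 28.

28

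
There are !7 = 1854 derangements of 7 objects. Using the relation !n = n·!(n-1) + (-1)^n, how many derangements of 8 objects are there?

!8 = 8·1854 + 1 = 14833.

14833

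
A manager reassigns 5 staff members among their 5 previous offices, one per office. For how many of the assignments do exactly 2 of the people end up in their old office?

Choose which 2 of the 5 are fixed: C(5,2) = 10.
The other 3 form a derangement: !3 = 2.
Total: 10 × 2 = 20.

20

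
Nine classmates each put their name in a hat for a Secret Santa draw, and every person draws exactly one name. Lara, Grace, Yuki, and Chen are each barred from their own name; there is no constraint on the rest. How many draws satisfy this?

229080

Inclusion-exclusion on the 4 forbidden self-matches:
Σ_{j=0}^{4} (-1)^j C(4,j)(9-j)!
= C(4,0)·9! - C(4,1)·8! + C(4,2)·7! - C(4,3)·6! + C(4,4)·5!
= 362880 - 161280 + 30240 - 2880 + 120
= 229080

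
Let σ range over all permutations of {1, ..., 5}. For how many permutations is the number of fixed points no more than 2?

# with exactly i fixed is C(5,i)·!(5-i); sum over i=0..2:
  i=0: C(5,0)·!5 = 1·44 = 44
  i=1: C(5,1)·!4 = 5·9 = 45
  i=2: C(5,2)·!3 = 10·2 = 20
Total = 109.

109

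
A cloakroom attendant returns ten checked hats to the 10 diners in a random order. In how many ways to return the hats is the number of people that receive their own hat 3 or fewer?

3559886

Sum C(10,i)·!(10-i) for i = 0..3:
  i=0: C(10,0)·!10 = 1·1334961 = 1334961
  i=1: C(10,1)·!9 = 10·133496 = 1334960
  i=2: C(10,2)·!8 = 45·14833 = 667485
  i=3: C(10,3)·!7 = 120·1854 = 222480
Total = 3559886.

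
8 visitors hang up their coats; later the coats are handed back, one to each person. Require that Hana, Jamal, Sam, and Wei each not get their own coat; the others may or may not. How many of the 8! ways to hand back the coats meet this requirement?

Inclusion-exclusion on the 4 forbidden self-matches:
Σ_{j=0}^{4} (-1)^j C(4,j)(8-j)!
= C(4,0)·8! - C(4,1)·7! + C(4,2)·6! - C(4,3)·5! + C(4,4)·4!
= 40320 - 20160 + 4320 - 480 + 24
= 24024

24024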